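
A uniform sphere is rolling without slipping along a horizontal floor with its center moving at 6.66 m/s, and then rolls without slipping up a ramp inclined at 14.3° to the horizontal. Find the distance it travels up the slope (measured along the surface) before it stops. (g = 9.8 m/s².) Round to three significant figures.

Here I = (2/5)MR², so the shape factor k = I/(MR²) = 0.4.
Rolling without slipping gives ω = v/R, so the total kinetic energy is ½Mv² + ½Iω² = ½(1+k)Mv² = (7/10)Mv².
Setting this equal to Mgh gives the vertical rise h = (1+k)v₀²/(2g) = 1.4×6.66²/(2×9.8) = 3.168 m.
Along the incline, d = h/sinθ = 3.168/sin14.3° ≈ 12.8 m.

d ≈ 12.8 m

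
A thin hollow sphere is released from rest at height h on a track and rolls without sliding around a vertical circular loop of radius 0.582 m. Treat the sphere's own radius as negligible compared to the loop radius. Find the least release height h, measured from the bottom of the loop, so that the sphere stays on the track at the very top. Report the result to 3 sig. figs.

h_min ≈ 1.65 m

Here I = (2/3)MR², so the shape factor k = I/(MR²) = 2/3.
At the top, contact is just lost when gravity alone supplies the centripetal force: Mg = Mv_top²/r, i.e. v_top² = gr.
With ω = v/R, the kinetic energy at speed v is ½(1+k)Mv² = (5/6)Mv².
Energy conservation from release (height h) to the top (height 2r): Mgh = Mg(2r) + (5/6)M·gr.
Thus h_min = 2r + (1+k)r/2 = r(2 + 1.667/2) = 0.582 × 2.833 ≈ 1.65 m.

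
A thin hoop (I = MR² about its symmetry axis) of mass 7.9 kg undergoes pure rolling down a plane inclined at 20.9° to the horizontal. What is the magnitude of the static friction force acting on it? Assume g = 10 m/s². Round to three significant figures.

With I = MR², the ratio k = I/(MR²) is 1.
Newton's second law down the slope: Mg sinθ − f = Ma. The torque equation fR = Iα (with α = a/R) gives f = kMa.
Combining, a = g sinθ/(1+k) and f = kMa = kMg sinθ/(1+k).
f = 1 × 7.9 × 10 × sin20.9° / 2 ≈ 14.1 N.

f ≈ 14.1 N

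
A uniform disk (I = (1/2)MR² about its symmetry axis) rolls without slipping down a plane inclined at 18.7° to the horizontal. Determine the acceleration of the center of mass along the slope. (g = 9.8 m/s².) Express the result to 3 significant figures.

With I = (1/2)MR², the ratio k = I/(MR²) is 0.5.
Newton's second law down the slope: Mg sinθ − f = Ma. The torque equation fR = Iα (with α = a/R) gives f = kMa.
Eliminating f: Mg sinθ = (1+k)Ma, so a = g sinθ/(1+k) = 9.8 × sin18.7° / 1.5 ≈ 2.09 m/s².

a ≈ 2.09 m/s²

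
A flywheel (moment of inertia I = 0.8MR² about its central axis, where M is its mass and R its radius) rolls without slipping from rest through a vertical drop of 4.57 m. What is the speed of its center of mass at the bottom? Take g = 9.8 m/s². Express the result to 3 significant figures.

Here I = 0.8MR², so the shape factor k = I/(MR²) = 0.8.
Rolling without slipping gives ω = v/R, so the total kinetic energy is ½Mv² + ½Iω² = ½(1+k)Mv² = (9/10)Mv².
Energy conservation: Mgh = (9/10)Mv², so v = √(2gh/(1+k)) = √(2 × 9.8 × 4.57 / 1.8) ≈ 7.05 m/s.

v ≈ 7.05 m/s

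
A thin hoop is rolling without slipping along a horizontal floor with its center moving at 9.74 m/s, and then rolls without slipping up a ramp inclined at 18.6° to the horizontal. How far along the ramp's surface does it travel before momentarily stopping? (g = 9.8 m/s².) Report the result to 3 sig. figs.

d ≈ 30.3 m

For this body I = MR², i.e. k = I/(MR²) = 1.
Since it rolls without slipping, ω = v/R and KE = ½Mv² + ½Iω² = ½(1+k)Mv² = Mv².
Setting this equal to Mgh gives the vertical rise h = (1+k)v₀²/(2g) = 2×9.74²/(2×9.8) = 9.68 m.
The distance along the slope is d = h/sinθ = 9.68/sin18.6° ≈ 30.3 m.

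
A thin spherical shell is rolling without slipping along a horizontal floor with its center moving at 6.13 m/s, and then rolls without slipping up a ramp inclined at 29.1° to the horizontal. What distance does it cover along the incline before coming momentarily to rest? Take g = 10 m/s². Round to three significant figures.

d ≈ 6.44 m

The moment of inertia is (2/3)MR², giving k ≡ I/(MR²) = 2/3.
Since it rolls without slipping, ω = v/R and KE = ½Mv² + ½Iω² = ½(1+k)Mv² = (5/6)Mv².
Setting this equal to Mgh gives the vertical rise h = (1+k)v₀²/(2g) = 1.667×6.13²/(2×10) = 3.131 m.
The distance along the slope is d = h/sinθ = 3.131/sin29.1° ≈ 6.44 m.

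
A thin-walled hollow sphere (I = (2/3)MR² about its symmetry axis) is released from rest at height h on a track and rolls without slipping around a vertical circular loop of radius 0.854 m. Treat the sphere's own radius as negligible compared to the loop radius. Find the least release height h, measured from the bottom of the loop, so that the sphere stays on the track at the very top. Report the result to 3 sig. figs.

For this body I = (2/3)MR², i.e. k = I/(MR²) = 2/3.
At the top, contact is just lost when gravity alone supplies the centripetal force: Mg = Mv_top²/r, i.e. v_top² = gr.
With ω = v/R, the kinetic energy at speed v is ½(1+k)Mv² = (5/6)Mv².
Energy conservation from release (height h) to the top (height 2r): Mgh = Mg(2r) + (5/6)M·gr.
Thus h_min = 2r + (1+k)r/2 = r(2 + 1.667/2) = 0.854 × 2.833 ≈ 2.42 m.

h_min ≈ 2.42 m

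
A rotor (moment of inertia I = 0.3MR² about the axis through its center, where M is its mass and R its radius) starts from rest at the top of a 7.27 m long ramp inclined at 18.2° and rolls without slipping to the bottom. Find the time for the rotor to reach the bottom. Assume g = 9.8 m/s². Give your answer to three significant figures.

t ≈ 2.49 s

The moment of inertia is 0.3MR², giving k ≡ I/(MR²) = 0.3.
Translational: Mg sinθ − f = Ma. Rotational about the CM: fR = Iα = kMRa, so f = kMa.
Hence a = g sinθ/(1+k) = 9.8×sin18.2°/1.3 = 2.355 m/s².
With constant a from rest, t = √(2L/a) = √(2·7.27/2.355) ≈ 2.49 s.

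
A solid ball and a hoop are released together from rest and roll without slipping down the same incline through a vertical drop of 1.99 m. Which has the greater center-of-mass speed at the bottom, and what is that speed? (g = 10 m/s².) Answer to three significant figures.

the solid ball, at v ≈ 5.33 m/s

For rolling without slipping, Mgh = ½(1+k)Mv² where k = I/(MR²), so v = √(2gh/(1+k)).
Solid ball: k = 0.4, giving v = √(2×10×1.99/1.4) = 5.332 m/s.
Hoop: k = 1, giving v = √(2×10×1.99/2) = 4.461 m/s.
The smaller k wins: the solid ball, at ≈ 5.33 m/s.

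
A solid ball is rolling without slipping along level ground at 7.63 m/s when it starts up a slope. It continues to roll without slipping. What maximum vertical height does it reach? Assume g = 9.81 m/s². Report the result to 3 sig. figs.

h ≈ 4.15 m

Here I = (2/5)MR², so the shape factor k = I/(MR²) = 0.4.
Pure rolling means v = ωR; then KE = ½Mv² + ½I(v/R)² = ½(1+k)Mv² = (7/10)Mv².
All of this converts to potential energy at the highest point: (7/10)Mv₀² = Mgh.
Thus h = (1+k)v₀²/(2g) = 1.4 × 7.63² / (2 × 9.81) ≈ 4.15 m.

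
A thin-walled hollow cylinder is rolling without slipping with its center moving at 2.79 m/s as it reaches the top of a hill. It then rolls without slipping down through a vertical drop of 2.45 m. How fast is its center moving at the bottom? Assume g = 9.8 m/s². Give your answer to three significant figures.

For this body I = MR², i.e. k = I/(MR²) = 1.
Since it rolls without slipping, ω = v/R and KE = ½Mv² + ½Iω² = ½(1+k)Mv² = Mv².
Energy conservation: Mv₀² + Mgh = Mv², so v² = v₀² + 2gh/(1+k).
v = √(2.79² + 2×9.8×2.45/2) = √31.79 ≈ 5.64 m/s.

v ≈ 5.64 m/s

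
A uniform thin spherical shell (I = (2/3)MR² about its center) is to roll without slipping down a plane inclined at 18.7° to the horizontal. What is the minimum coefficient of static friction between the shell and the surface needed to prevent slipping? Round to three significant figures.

μ_min ≈ 0.135

For this body I = (2/3)MR², i.e. k = I/(MR²) = 2/3.
Newton's second law down the slope: Mg sinθ − f = Ma. The torque equation fR = Iα (with α = a/R) gives f = kMa.
These give a = g sinθ/(1+k) and the required friction f = kMg sinθ/(1+k).
With N = Mg cosθ, the no-slip condition f ≤ μN gives μ_min = f/N = k tanθ/(1+k).
μ_min = (2/3) × tan18.7° / 1.667 ≈ 0.135.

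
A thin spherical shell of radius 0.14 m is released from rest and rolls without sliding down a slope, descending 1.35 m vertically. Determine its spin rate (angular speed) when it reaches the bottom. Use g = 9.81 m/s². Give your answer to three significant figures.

ω ≈ 28.5 rad/s

For this body I = (2/3)MR², i.e. k = I/(MR²) = 2/3.
Pure rolling means v = ωR; then KE = ½Mv² + ½I(v/R)² = ½(1+k)Mv² = (5/6)Mv².
Energy conservation Mgh = ½(1+k)Mv² gives v = √(2gh/(1+k)) = √(2 × 9.81 × 1.35 / 1.667) = 3.987 m/s.
The angular speed follows from ω = v/R = 3.987/0.14 ≈ 28.5 rad/s.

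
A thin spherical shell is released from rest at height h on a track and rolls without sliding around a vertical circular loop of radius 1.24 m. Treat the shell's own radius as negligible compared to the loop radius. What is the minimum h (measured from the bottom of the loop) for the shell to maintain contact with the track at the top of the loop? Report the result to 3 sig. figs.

The moment of inertia is (2/3)MR², giving k ≡ I/(MR²) = 2/3.
At the top of the loop, the minimum-contact condition is Mg = Mv_top²/r, so v_top² = gr.
With ω = v/R, the kinetic energy at speed v is ½(1+k)Mv² = (5/6)Mv².
Energy conservation from release (height h) to the top (height 2r): Mgh = Mg(2r) + (5/6)M·gr.
Thus h_min = 2r + (1+k)r/2 = r(2 + 1.667/2) = 1.24 × 2.833 ≈ 3.51 m.

h_min ≈ 3.51 m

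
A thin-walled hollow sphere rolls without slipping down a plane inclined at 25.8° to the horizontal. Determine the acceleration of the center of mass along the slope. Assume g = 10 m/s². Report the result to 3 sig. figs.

The moment of inertia is (2/3)MR², giving k ≡ I/(MR²) = 2/3.
Along the incline Mg sinθ − f = Ma, and torque about the center fR = Iα = kMR²(a/R) gives f = kMa.
Eliminating f: Mg sinθ = (1+k)Ma, so a = g sinθ/(1+k) = 10 × sin25.8° / 1.667 ≈ 2.61 m/s².

a ≈ 2.61 m/s²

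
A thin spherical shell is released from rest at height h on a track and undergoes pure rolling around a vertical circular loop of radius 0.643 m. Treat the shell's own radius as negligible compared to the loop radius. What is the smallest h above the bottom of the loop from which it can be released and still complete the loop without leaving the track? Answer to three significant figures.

Here I = (2/3)MR², so the shape factor k = I/(MR²) = 2/3.
At the top, contact is just lost when gravity alone supplies the centripetal force: Mg = Mv_top²/r, i.e. v_top² = gr.
With ω = v/R, the kinetic energy at speed v is ½(1+k)Mv² = (5/6)Mv².
Energy conservation from release (height h) to the top (height 2r): Mgh = Mg(2r) + (5/6)M·gr.
Thus h_min = 2r + (1+k)r/2 = r(2 + 1.667/2) = 0.643 × 2.833 ≈ 1.82 m.

h_min ≈ 1.82 m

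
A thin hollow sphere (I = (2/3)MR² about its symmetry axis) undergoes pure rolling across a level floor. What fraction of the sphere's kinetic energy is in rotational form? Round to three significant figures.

fraction ≈ 0.400

With I = (2/3)MR², the ratio k = I/(MR²) is 2/3.
Since ω = v/R, the translational part is ½Mv² and the rotational part is ½I(v/R)² = ½kMv²; the total is ½(1+k)Mv².
The rotational fraction is therefore k/(1+k) = (2/3)/1.667 ≈ 0.400.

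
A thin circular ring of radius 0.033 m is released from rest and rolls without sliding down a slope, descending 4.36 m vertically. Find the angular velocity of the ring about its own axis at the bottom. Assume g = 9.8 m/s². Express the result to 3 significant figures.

Here I = MR², so the shape factor k = I/(MR²) = 1.
Since it rolls without slipping, ω = v/R and KE = ½Mv² + ½Iω² = ½(1+k)Mv² = Mv².
Energy conservation Mgh = ½(1+k)Mv² gives v = √(2gh/(1+k)) = √(2 × 9.8 × 4.36 / 2) = 6.537 m/s.
The angular speed follows from ω = v/R = 6.537/0.033 ≈ 198 rad/s.

ω ≈ 198 rad/s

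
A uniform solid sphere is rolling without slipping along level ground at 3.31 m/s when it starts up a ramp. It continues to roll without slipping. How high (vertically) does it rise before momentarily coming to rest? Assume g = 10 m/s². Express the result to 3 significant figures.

With I = (2/5)MR², the ratio k = I/(MR²) is 0.4.
Rolling without slipping gives ω = v/R, so the total kinetic energy is ½Mv² + ½Iω² = ½(1+k)Mv² = (7/10)Mv².
At the top the kinetic energy is zero, so (7/10)Mv₀² = Mgh.
Thus h = (1+k)v₀²/(2g) = 1.4 × 3.31² / (2 × 10) ≈ 0.767 m.

h ≈ 0.767 m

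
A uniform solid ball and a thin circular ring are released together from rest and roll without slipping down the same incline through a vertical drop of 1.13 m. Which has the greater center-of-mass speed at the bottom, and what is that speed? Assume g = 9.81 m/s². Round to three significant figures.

the uniform solid ball, at v ≈ 3.98 m/s

For rolling without slipping, Mgh = ½(1+k)Mv² where k = I/(MR²), so v = √(2gh/(1+k)).
Uniform solid ball: k = 0.4, giving v = √(2×9.81×1.13/1.4) = 3.979 m/s.
Thin circular ring: k = 1, giving v = √(2×9.81×1.13/2) = 3.329 m/s.
The smaller k wins: the uniform solid ball, at ≈ 3.98 m/s.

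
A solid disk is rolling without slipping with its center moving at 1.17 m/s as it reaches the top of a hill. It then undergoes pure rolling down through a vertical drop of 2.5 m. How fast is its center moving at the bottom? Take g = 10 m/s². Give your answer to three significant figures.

With I = (1/2)MR², the ratio k = I/(MR²) is 0.5.
Since it rolls without slipping, ω = v/R and KE = ½Mv² + ½Iω² = ½(1+k)Mv² = (3/4)Mv².
Conserving energy between top and bottom: (3/4)Mv² = (3/4)Mv₀² + Mgh, hence v² = v₀² + 2gh/(1+k).
v = √(1.17² + 2×10×2.5/1.5) = √34.7 ≈ 5.89 m/s.

v ≈ 5.89 m/s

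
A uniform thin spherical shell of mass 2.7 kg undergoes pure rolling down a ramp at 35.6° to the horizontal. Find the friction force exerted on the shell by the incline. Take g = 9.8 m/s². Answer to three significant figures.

For this body I = (2/3)MR², i.e. k = I/(MR²) = 2/3.
Translational: Mg sinθ − f = Ma. Rotational about the CM: fR = Iα = kMRa, so f = kMa.
Combining, a = g sinθ/(1+k) and f = kMa = kMg sinθ/(1+k).
f = (2/3) × 2.7 × 9.8 × sin35.6° / 1.667 ≈ 6.16 N.

f ≈ 6.16 N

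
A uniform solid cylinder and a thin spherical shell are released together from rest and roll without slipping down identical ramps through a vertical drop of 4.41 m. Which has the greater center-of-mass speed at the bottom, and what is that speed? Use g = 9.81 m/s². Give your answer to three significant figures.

the uniform solid cylinder, at v ≈ 7.59 m/s

For rolling without slipping, Mgh = ½(1+k)Mv² where k = I/(MR²), so v = √(2gh/(1+k)).
Uniform solid cylinder: k = 0.5, giving v = √(2×9.81×4.41/1.5) = 7.595 m/s.
Thin spherical shell: k = 2/3, giving v = √(2×9.81×4.41/1.667) = 7.205 m/s.
The smaller k wins: the uniform solid cylinder, at ≈ 7.59 m/s.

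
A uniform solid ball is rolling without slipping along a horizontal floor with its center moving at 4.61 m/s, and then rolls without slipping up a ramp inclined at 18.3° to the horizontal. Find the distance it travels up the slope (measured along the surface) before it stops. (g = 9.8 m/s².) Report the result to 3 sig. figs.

With I = (2/5)MR², the ratio k = I/(MR²) is 0.4.
The rolling condition ω = v/R makes the rotational term ½I(v/R)² = ½kMv², so KE_total = ½(1+k)Mv² = (7/10)Mv².
Setting this equal to Mgh gives the vertical rise h = (1+k)v₀²/(2g) = 1.4×4.61²/(2×9.8) = 1.518 m.
The distance along the slope is d = h/sinθ = 1.518/sin18.3° ≈ 4.83 m.

d ≈ 4.83 m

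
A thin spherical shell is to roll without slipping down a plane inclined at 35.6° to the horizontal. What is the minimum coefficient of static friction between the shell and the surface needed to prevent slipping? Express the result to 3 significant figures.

μ_min ≈ 0.286

Here I = (2/3)MR², so the shape factor k = I/(MR²) = 2/3.
Along the incline Mg sinθ − f = Ma, and torque about the center fR = Iα = kMR²(a/R) gives f = kMa.
These give a = g sinθ/(1+k) and the required friction f = kMg sinθ/(1+k).
The normal force is N = Mg cosθ, so μ_min = f/N = k tanθ/(1+k).
μ_min = (2/3) × tan35.6° / 1.667 ≈ 0.286.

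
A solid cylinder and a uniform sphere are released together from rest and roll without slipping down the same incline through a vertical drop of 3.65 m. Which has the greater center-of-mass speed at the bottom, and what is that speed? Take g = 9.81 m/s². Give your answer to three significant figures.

the uniform sphere, at v ≈ 7.15 m/s

For rolling without slipping, Mgh = ½(1+k)Mv² where k = I/(MR²), so v = √(2gh/(1+k)).
Solid cylinder: k = 0.5, giving v = √(2×9.81×3.65/1.5) = 6.91 m/s.
Uniform sphere: k = 0.4, giving v = √(2×9.81×3.65/1.4) = 7.152 m/s.
The smaller k wins: the uniform sphere, at ≈ 7.15 m/s.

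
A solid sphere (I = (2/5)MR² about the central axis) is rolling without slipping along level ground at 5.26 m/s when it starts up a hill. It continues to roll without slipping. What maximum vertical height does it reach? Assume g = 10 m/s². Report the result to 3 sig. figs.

With I = (2/5)MR², the ratio k = I/(MR²) is 0.4.
The rolling condition ω = v/R makes the rotational term ½I(v/R)² = ½kMv², so KE_total = ½(1+k)Mv² = (7/10)Mv².
At the top the kinetic energy is zero, so (7/10)Mv₀² = Mgh.
Thus h = (1+k)v₀²/(2g) = 1.4 × 5.26² / (2 × 10) ≈ 1.94 m.

h ≈ 1.94 m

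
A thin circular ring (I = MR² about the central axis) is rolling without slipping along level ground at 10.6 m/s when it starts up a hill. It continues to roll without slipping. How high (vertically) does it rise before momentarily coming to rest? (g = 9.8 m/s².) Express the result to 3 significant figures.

h ≈ 11.5 m

With I = MR², the ratio k = I/(MR²) is 1.
Pure rolling means v = ωR; then KE = ½Mv² + ½I(v/R)² = ½(1+k)Mv² = Mv².
All of this converts to potential energy at the highest point: Mv₀² = Mgh.
Thus h = (1+k)v₀²/(2g) = 2 × 10.6² / (2 × 9.8) ≈ 11.5 m.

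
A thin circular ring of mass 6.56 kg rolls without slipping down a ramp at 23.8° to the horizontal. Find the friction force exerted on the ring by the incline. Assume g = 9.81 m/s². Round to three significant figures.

For this body I = MR², i.e. k = I/(MR²) = 1.
Newton's second law down the slope: Mg sinθ − f = Ma. The torque equation fR = Iα (with α = a/R) gives f = kMa.
Combining, a = g sinθ/(1+k) and f = kMa = kMg sinθ/(1+k).
f = 1 × 6.56 × 9.81 × sin23.8° / 2 ≈ 13.0 N.

f ≈ 13.0 N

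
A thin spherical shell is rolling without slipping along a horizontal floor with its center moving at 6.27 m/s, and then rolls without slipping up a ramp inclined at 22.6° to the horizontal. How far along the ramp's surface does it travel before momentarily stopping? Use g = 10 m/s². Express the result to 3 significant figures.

For this body I = (2/3)MR², i.e. k = I/(MR²) = 2/3.
Rolling without slipping gives ω = v/R, so the total kinetic energy is ½Mv² + ½Iω² = ½(1+k)Mv² = (5/6)Mv².
Setting this equal to Mgh gives the vertical rise h = (1+k)v₀²/(2g) = 1.667×6.27²/(2×10) = 3.276 m.
The distance along the slope is d = h/sinθ = 3.276/sin22.6° ≈ 8.52 m.

d ≈ 8.52 m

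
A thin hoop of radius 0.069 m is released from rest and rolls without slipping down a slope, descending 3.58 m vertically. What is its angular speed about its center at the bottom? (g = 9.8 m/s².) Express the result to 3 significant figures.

The moment of inertia is MR², giving k ≡ I/(MR²) = 1.
The rolling condition ω = v/R makes the rotational term ½I(v/R)² = ½kMv², so KE_total = ½(1+k)Mv² = Mv².
Energy conservation Mgh = ½(1+k)Mv² gives v = √(2gh/(1+k)) = √(2 × 9.8 × 3.58 / 2) = 5.923 m/s.
The angular speed follows from ω = v/R = 5.923/0.069 ≈ 85.8 rad/s.

ω ≈ 85.8 rad/s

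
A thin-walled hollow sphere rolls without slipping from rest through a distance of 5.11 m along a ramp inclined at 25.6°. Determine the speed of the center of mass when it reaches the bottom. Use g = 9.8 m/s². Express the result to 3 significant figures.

With I = (2/3)MR², the ratio k = I/(MR²) is 2/3.
The rolling condition ω = v/R makes the rotational term ½I(v/R)² = ½kMv², so KE_total = ½(1+k)Mv² = (5/6)Mv².
The vertical drop is h = L sinθ = 5.11 × sin25.6° = 2.208 m.
Setting Mgh = (5/6)Mv² gives v = √(2gh/(1+k)) = √(2·9.8·2.208/1.667) ≈ 5.10 m/s.

v ≈ 5.10 m/s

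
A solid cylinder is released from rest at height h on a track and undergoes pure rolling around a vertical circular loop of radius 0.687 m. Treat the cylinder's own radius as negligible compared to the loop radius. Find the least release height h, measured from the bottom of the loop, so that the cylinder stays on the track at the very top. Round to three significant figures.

For this body I = (1/2)MR², i.e. k = I/(MR²) = 0.5.
At the top, contact is just lost when gravity alone supplies the centripetal force: Mg = Mv_top²/r, i.e. v_top² = gr.
With ω = v/R, the kinetic energy at speed v is ½(1+k)Mv² = (3/4)Mv².
Energy conservation from release (height h) to the top (height 2r): Mgh = Mg(2r) + (3/4)M·gr.
Thus h_min = 2r + (1+k)r/2 = r(2 + 1.5/2) = 0.687 × 2.75 ≈ 1.89 m.

h_min ≈ 1.89 m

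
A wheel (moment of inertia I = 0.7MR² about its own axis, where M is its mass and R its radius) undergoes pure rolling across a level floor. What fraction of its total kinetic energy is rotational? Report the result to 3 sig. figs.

With I = 0.7MR², the ratio k = I/(MR²) is 0.7.
With ω = v/R, KE_trans = ½Mv² and KE_rot = ½Iω² = ½kMv², so KE_total = ½(1+k)Mv².
The rotational fraction is therefore k/(1+k) = 0.7/1.7 ≈ 0.412.

fraction ≈ 0.412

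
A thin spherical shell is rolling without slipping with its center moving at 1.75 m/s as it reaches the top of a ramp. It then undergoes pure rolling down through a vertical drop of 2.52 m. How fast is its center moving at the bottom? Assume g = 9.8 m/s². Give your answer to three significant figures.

v ≈ 5.72 m/s

The moment of inertia is (2/3)MR², giving k ≡ I/(MR²) = 2/3.
The rolling condition ω = v/R makes the rotational term ½I(v/R)² = ½kMv², so KE_total = ½(1+k)Mv² = (5/6)Mv².
Conserving energy between top and bottom: (5/6)Mv² = (5/6)Mv₀² + Mgh, hence v² = v₀² + 2gh/(1+k).
v = √(1.75² + 2×9.8×2.52/1.667) = √32.7 ≈ 5.72 m/s.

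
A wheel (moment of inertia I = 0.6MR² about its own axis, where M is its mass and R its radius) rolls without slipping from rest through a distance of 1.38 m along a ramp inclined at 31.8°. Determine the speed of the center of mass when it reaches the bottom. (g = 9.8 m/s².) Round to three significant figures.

With I = 0.6MR², the ratio k = I/(MR²) is 0.6.
Pure rolling means v = ωR; then KE = ½Mv² + ½I(v/R)² = ½(1+k)Mv² = (4/5)Mv².
The vertical drop is h = L sinθ = 1.38 × sin31.8° = 0.7272 m.
Energy conservation: Mgh = (4/5)Mv², so v = √(2gh/(1+k)) = √(2 × 9.8 × 0.7272 / 1.6) ≈ 2.98 m/s.

v ≈ 2.98 m/s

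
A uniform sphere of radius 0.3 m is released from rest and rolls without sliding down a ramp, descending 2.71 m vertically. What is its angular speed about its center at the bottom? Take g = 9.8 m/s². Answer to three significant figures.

The moment of inertia is (2/5)MR², giving k ≡ I/(MR²) = 0.4.
Since it rolls without slipping, ω = v/R and KE = ½Mv² + ½Iω² = ½(1+k)Mv² = (7/10)Mv².
Energy conservation Mgh = ½(1+k)Mv² gives v = √(2gh/(1+k)) = √(2 × 9.8 × 2.71 / 1.4) = 6.16 m/s.
Then ω = v/R = 6.16 / 0.3 ≈ 20.5 rad/s.

ω ≈ 20.5 rad/s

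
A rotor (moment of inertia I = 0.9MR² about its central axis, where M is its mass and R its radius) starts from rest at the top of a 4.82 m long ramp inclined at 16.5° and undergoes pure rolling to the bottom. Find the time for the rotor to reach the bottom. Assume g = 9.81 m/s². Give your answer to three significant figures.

The moment of inertia is 0.9MR², giving k ≡ I/(MR²) = 0.9.
Translational: Mg sinθ − f = Ma. Rotational about the CM: fR = Iα = kMRa, so f = kMa.
Hence a = g sinθ/(1+k) = 9.81×sin16.5°/1.9 = 1.466 m/s².
Starting from rest, L = ½at², so t = √(2L/a) = √(2×4.82/1.466) ≈ 2.56 s.

t ≈ 2.56 s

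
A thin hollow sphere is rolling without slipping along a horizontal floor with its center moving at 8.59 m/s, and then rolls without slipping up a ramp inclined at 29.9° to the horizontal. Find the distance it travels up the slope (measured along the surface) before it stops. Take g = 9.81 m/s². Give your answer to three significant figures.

Here I = (2/3)MR², so the shape factor k = I/(MR²) = 2/3.
Pure rolling means v = ωR; then KE = ½Mv² + ½I(v/R)² = ½(1+k)Mv² = (5/6)Mv².
Setting this equal to Mgh gives the vertical rise h = (1+k)v₀²/(2g) = 1.667×8.59²/(2×9.81) = 6.268 m.
Along the incline, d = h/sinθ = 6.268/sin29.9° ≈ 12.6 m.

d ≈ 12.6 m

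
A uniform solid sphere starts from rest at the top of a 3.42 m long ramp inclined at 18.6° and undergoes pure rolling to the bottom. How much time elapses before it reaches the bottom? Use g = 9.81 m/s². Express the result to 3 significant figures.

t ≈ 1.75 s

Here I = (2/5)MR², so the shape factor k = I/(MR²) = 0.4.
Newton's second law down the slope: Mg sinθ − f = Ma. The torque equation fR = Iα (with α = a/R) gives f = kMa.
Hence a = g sinθ/(1+k) = 9.81×sin18.6°/1.4 = 2.235 m/s².
Starting from rest, L = ½at², so t = √(2L/a) = √(2×3.42/2.235) ≈ 1.75 s.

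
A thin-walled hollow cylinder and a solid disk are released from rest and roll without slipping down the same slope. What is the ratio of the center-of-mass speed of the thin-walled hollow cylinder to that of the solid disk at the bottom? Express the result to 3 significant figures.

v_ratio ≈ 0.866

Each satisfies Mgh = ½(1+k)Mv² with k = I/(MR²), so v ∝ 1/√(1+k).
For the thin-walled hollow cylinder k = 1; for the solid disk k = 0.5.
v₁/v₂ = √((1+k₂)/(1+k₁)) = √(1.5/2) ≈ 0.866.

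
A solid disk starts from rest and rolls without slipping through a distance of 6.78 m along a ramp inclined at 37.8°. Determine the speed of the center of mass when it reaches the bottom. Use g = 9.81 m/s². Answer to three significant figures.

v ≈ 7.37 m/s

The moment of inertia is (1/2)MR², giving k ≡ I/(MR²) = 0.5.
The rolling condition ω = v/R makes the rotational term ½I(v/R)² = ½kMv², so KE_total = ½(1+k)Mv² = (3/4)Mv².
The vertical drop is h = L sinθ = 6.78 × sin37.8° = 4.156 m.
Energy conservation: Mgh = (3/4)Mv², so v = √(2gh/(1+k)) = √(2 × 9.81 × 4.156 / 1.5) ≈ 7.37 m/s.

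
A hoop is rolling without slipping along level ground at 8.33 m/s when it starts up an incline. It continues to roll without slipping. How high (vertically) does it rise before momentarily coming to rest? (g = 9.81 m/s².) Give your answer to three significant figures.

h ≈ 7.07 m

The moment of inertia is MR², giving k ≡ I/(MR²) = 1.
Since it rolls without slipping, ω = v/R and KE = ½Mv² + ½Iω² = ½(1+k)Mv² = Mv².
At the top the kinetic energy is zero, so Mv₀² = Mgh.
Thus h = (1+k)v₀²/(2g) = 2 × 8.33² / (2 × 9.81) ≈ 7.07 m.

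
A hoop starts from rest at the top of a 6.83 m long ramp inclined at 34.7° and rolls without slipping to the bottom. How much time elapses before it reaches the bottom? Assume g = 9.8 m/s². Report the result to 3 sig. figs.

t ≈ 2.21 s

The moment of inertia is MR², giving k ≡ I/(MR²) = 1.
Along the incline Mg sinθ − f = Ma, and torque about the center fR = Iα = kMR²(a/R) gives f = kMa.
Hence a = g sinθ/(1+k) = 9.8×sin34.7°/2 = 2.789 m/s².
With constant a from rest, t = √(2L/a) = √(2·6.83/2.789) ≈ 2.21 s.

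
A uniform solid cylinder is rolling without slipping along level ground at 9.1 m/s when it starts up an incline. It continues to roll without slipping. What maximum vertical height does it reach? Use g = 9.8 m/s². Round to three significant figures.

h ≈ 6.34 m

For this body I = (1/2)MR², i.e. k = I/(MR²) = 0.5.
Rolling without slipping gives ω = v/R, so the total kinetic energy is ½Mv² + ½Iω² = ½(1+k)Mv² = (3/4)Mv².
At the top the kinetic energy is zero, so (3/4)Mv₀² = Mgh.
Thus h = (1+k)v₀²/(2g) = 1.5 × 9.1² / (2 × 9.8) ≈ 6.34 m.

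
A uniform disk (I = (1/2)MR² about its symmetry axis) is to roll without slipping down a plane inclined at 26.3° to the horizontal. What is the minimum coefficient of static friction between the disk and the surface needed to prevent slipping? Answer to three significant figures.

Here I = (1/2)MR², so the shape factor k = I/(MR²) = 0.5.
Translational: Mg sinθ − f = Ma. Rotational about the CM: fR = Iα = kMRa, so f = kMa.
These give a = g sinθ/(1+k) and the required friction f = kMg sinθ/(1+k).
The normal force is N = Mg cosθ, so μ_min = f/N = k tanθ/(1+k).
μ_min = 0.5 × tan26.3° / 1.5 ≈ 0.165.

μ_min ≈ 0.165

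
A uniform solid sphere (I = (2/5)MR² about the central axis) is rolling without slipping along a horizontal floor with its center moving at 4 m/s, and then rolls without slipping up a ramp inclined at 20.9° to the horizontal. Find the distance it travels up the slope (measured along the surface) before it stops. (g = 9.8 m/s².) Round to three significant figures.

d ≈ 3.20 m

The moment of inertia is (2/5)MR², giving k ≡ I/(MR²) = 0.4.
Since it rolls without slipping, ω = v/R and KE = ½Mv² + ½Iω² = ½(1+k)Mv² = (7/10)Mv².
Setting this equal to Mgh gives the vertical rise h = (1+k)v₀²/(2g) = 1.4×4²/(2×9.8) = 1.143 m.
Along the incline, d = h/sinθ = 1.143/sin20.9° ≈ 3.20 m.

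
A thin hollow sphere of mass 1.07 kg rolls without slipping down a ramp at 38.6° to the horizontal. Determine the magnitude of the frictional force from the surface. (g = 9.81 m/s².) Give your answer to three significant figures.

f ≈ 2.62 N

Here I = (2/3)MR², so the shape factor k = I/(MR²) = 2/3.
Translational: Mg sinθ − f = Ma. Rotational about the CM: fR = Iα = kMRa, so f = kMa.
Combining, a = g sinθ/(1+k) and f = kMa = kMg sinθ/(1+k).
f = (2/3) × 1.07 × 9.81 × sin38.6° / 1.667 ≈ 2.62 N.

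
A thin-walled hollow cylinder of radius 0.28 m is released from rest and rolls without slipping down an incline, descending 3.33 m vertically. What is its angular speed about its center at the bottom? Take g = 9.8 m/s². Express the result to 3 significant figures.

The moment of inertia is MR², giving k ≡ I/(MR²) = 1.
The rolling condition ω = v/R makes the rotational term ½I(v/R)² = ½kMv², so KE_total = ½(1+k)Mv² = Mv².
Energy conservation Mgh = ½(1+k)Mv² gives v = √(2gh/(1+k)) = √(2 × 9.8 × 3.33 / 2) = 5.713 m/s.
The angular speed follows from ω = v/R = 5.713/0.28 ≈ 20.4 rad/s.

ω ≈ 20.4 rad/s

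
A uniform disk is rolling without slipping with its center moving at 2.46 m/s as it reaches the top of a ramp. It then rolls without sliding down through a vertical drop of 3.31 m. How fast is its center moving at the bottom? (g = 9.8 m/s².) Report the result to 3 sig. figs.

With I = (1/2)MR², the ratio k = I/(MR²) is 0.5.
Since it rolls without slipping, ω = v/R and KE = ½Mv² + ½Iω² = ½(1+k)Mv² = (3/4)Mv².
Conserving energy between top and bottom: (3/4)Mv² = (3/4)Mv₀² + Mgh, hence v² = v₀² + 2gh/(1+k).
v = √(2.46² + 2×9.8×3.31/1.5) = √49.3 ≈ 7.02 m/s.

v ≈ 7.02 m/s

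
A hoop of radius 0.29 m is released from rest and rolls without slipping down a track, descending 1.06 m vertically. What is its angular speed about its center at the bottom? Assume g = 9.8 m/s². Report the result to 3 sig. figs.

ω ≈ 11.1 rad/s

With I = MR², the ratio k = I/(MR²) is 1.
Rolling without slipping gives ω = v/R, so the total kinetic energy is ½Mv² + ½Iω² = ½(1+k)Mv² = Mv².
Energy conservation Mgh = ½(1+k)Mv² gives v = √(2gh/(1+k)) = √(2 × 9.8 × 1.06 / 2) = 3.223 m/s.
Then ω = v/R = 3.223 / 0.29 ≈ 11.1 rad/s.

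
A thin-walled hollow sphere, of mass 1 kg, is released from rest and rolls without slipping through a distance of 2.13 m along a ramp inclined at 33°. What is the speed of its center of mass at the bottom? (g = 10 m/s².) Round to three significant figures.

The moment of inertia is (2/3)MR², giving k ≡ I/(MR²) = 2/3.
Pure rolling means v = ωR; then KE = ½Mv² + ½I(v/R)² = ½(1+k)Mv² = (5/6)Mv².
The vertical drop is h = L sinθ = 2.13 × sin33° = 1.16 m.
Energy conservation: Mgh = (5/6)Mv², so v = √(2gh/(1+k)) = √(2 × 10 × 1.16 / 1.667) ≈ 3.73 m/s.

v ≈ 3.73 m/s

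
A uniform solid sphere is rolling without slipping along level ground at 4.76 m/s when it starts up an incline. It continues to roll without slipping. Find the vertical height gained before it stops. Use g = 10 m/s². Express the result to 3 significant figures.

h ≈ 1.59 m

With I = (2/5)MR², the ratio k = I/(MR²) is 0.4.
Rolling without slipping gives ω = v/R, so the total kinetic energy is ½Mv² + ½Iω² = ½(1+k)Mv² = (7/10)Mv².
At the top the kinetic energy is zero, so (7/10)Mv₀² = Mgh.
Thus h = (1+k)v₀²/(2g) = 1.4 × 4.76² / (2 × 10) ≈ 1.59 m.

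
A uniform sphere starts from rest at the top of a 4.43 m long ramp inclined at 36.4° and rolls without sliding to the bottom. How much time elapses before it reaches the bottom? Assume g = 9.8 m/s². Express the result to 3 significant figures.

The moment of inertia is (2/5)MR², giving k ≡ I/(MR²) = 0.4.
Along the incline Mg sinθ − f = Ma, and torque about the center fR = Iα = kMR²(a/R) gives f = kMa.
Hence a = g sinθ/(1+k) = 9.8×sin36.4°/1.4 = 4.154 m/s².
Starting from rest, L = ½at², so t = √(2L/a) = √(2×4.43/4.154) ≈ 1.46 s.

t ≈ 1.46 s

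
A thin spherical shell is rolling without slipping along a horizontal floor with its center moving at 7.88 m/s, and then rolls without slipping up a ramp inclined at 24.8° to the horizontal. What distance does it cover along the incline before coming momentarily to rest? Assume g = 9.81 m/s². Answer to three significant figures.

With I = (2/3)MR², the ratio k = I/(MR²) is 2/3.
Since it rolls without slipping, ω = v/R and KE = ½Mv² + ½Iω² = ½(1+k)Mv² = (5/6)Mv².
Setting this equal to Mgh gives the vertical rise h = (1+k)v₀²/(2g) = 1.667×7.88²/(2×9.81) = 5.275 m.
The distance along the slope is d = h/sinθ = 5.275/sin24.8° ≈ 12.6 m.

d ≈ 12.6 m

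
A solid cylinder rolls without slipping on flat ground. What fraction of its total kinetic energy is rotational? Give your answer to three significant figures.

Here I = (1/2)MR², so the shape factor k = I/(MR²) = 0.5.
Since ω = v/R, the translational part is ½Mv² and the rotational part is ½I(v/R)² = ½kMv²; the total is ½(1+k)Mv².
The rotational fraction is therefore k/(1+k) = 0.5/1.5 ≈ 0.333.

fraction ≈ 0.333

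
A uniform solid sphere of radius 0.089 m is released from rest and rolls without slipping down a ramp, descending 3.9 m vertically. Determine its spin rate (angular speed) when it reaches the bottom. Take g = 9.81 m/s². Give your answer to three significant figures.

ω ≈ 83.1 rad/s

The moment of inertia is (2/5)MR², giving k ≡ I/(MR²) = 0.4.
Pure rolling means v = ωR; then KE = ½Mv² + ½I(v/R)² = ½(1+k)Mv² = (7/10)Mv².
Energy conservation Mgh = ½(1+k)Mv² gives v = √(2gh/(1+k)) = √(2 × 9.81 × 3.9 / 1.4) = 7.393 m/s.
The angular speed follows from ω = v/R = 7.393/0.089 ≈ 83.1 rad/s.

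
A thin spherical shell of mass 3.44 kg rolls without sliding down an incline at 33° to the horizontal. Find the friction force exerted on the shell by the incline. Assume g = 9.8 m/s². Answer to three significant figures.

f ≈ 7.34 N

The moment of inertia is (2/3)MR², giving k ≡ I/(MR²) = 2/3.
Newton's second law down the slope: Mg sinθ − f = Ma. The torque equation fR = Iα (with α = a/R) gives f = kMa.
Combining, a = g sinθ/(1+k) and f = kMa = kMg sinθ/(1+k).
f = (2/3) × 3.44 × 9.8 × sin33° / 1.667 ≈ 7.34 N.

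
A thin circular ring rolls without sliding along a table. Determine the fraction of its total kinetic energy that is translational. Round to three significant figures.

fraction ≈ 0.500

For this body I = MR², i.e. k = I/(MR²) = 1.
With ω = v/R, KE_trans = ½Mv² and KE_rot = ½Iω² = ½kMv², so KE_total = ½(1+k)Mv².
The translational fraction is therefore 1/(1+k) = 1/2 ≈ 0.500.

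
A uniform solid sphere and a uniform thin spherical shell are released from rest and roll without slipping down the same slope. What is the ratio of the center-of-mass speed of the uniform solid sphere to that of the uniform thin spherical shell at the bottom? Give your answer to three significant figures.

v_ratio ≈ 1.09

Each satisfies Mgh = ½(1+k)Mv² with k = I/(MR²), so v ∝ 1/√(1+k).
For the uniform solid sphere k = 0.4; for the uniform thin spherical shell k = 2/3.
v₁/v₂ = √((1+k₂)/(1+k₁)) = √(1.667/1.4) ≈ 1.09.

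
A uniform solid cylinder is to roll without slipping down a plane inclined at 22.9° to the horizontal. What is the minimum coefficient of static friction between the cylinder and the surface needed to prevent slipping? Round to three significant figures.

μ_min ≈ 0.141

The moment of inertia is (1/2)MR², giving k ≡ I/(MR²) = 0.5.
Translational: Mg sinθ − f = Ma. Rotational about the CM: fR = Iα = kMRa, so f = kMa.
These give a = g sinθ/(1+k) and the required friction f = kMg sinθ/(1+k).
With N = Mg cosθ, the no-slip condition f ≤ μN gives μ_min = f/N = k tanθ/(1+k).
μ_min = 0.5 × tan22.9° / 1.5 ≈ 0.141.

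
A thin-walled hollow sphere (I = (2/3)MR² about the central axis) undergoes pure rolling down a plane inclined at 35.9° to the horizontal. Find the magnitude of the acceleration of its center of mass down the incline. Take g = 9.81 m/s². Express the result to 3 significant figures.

With I = (2/3)MR², the ratio k = I/(MR²) is 2/3.
Along the incline Mg sinθ − f = Ma, and torque about the center fR = Iα = kMR²(a/R) gives f = kMa.
Eliminating f: Mg sinθ = (1+k)Ma, so a = g sinθ/(1+k) = 9.81 × sin35.9° / 1.667 ≈ 3.45 m/s².

a ≈ 3.45 m/s²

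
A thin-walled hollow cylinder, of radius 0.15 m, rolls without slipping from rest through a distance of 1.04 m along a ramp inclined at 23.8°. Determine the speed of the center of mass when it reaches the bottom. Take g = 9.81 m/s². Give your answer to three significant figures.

For this body I = MR², i.e. k = I/(MR²) = 1.
The rolling condition ω = v/R makes the rotational term ½I(v/R)² = ½kMv², so KE_total = ½(1+k)Mv² = Mv².
The vertical drop is h = L sinθ = 1.04 × sin23.8° = 0.4197 m.
Setting Mgh = Mv² gives v = √(2gh/(1+k)) = √(2·9.81·0.4197/2) ≈ 2.03 m/s.

v ≈ 2.03 m/s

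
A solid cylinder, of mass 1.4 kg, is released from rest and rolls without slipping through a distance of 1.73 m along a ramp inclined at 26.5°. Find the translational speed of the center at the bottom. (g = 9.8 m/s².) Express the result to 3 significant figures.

v ≈ 3.18 m/s

Here I = (1/2)MR², so the shape factor k = I/(MR²) = 0.5.
Pure rolling means v = ωR; then KE = ½Mv² + ½I(v/R)² = ½(1+k)Mv² = (3/4)Mv².
The vertical drop is h = L sinθ = 1.73 × sin26.5° = 0.7719 m.
Energy conservation: Mgh = (3/4)Mv², so v = √(2gh/(1+k)) = √(2 × 9.8 × 0.7719 / 1.5) ≈ 3.18 m/s.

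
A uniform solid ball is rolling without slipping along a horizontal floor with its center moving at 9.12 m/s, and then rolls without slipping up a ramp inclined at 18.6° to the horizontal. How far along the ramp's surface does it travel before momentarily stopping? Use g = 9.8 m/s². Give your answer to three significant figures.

The moment of inertia is (2/5)MR², giving k ≡ I/(MR²) = 0.4.
Pure rolling means v = ωR; then KE = ½Mv² + ½I(v/R)² = ½(1+k)Mv² = (7/10)Mv².
Setting this equal to Mgh gives the vertical rise h = (1+k)v₀²/(2g) = 1.4×9.12²/(2×9.8) = 5.941 m.
The distance along the slope is d = h/sinθ = 5.941/sin18.6° ≈ 18.6 m.

d ≈ 18.6 m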